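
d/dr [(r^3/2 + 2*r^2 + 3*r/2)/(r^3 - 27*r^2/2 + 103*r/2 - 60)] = (-35*r^4 + 194*r^3 + 133*r^2 - 960*r - 360)/(4*r^6 - 108*r^5 + 1141*r^4 - 6042*r^3 + 17089*r^2 - 24720*r + 14400)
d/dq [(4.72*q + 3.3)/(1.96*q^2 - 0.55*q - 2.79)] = (9.2512*q^2 - 2.596*q - (3.92*q - 0.55)*(4.72*q + 3.3) - 13.1688)/(-1.96*q^2 + 0.55*q + 2.79)^2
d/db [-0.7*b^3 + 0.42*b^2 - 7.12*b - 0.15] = -2.1*b^2 + 0.84*b - 7.12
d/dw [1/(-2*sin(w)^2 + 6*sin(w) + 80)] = (2*sin(w) - 3)*cos(w)/(2*(sin(w) - 8)^2*(sin(w) + 5)^2)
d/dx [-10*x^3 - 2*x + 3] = -30*x^2 - 2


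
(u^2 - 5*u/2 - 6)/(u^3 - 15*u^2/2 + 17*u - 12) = (2*u + 3)/(2*u^2 - 7*u + 6)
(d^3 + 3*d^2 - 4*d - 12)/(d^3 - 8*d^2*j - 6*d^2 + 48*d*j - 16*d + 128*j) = (d^2 + d - 6)/(d^2 - 8*d*j - 8*d + 64*j)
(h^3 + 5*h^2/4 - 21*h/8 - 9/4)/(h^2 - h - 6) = (8*h^2 - 6*h - 9)/(8*(h - 3))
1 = 1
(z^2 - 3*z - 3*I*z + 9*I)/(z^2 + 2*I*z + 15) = (z - 3)/(z + 5*I)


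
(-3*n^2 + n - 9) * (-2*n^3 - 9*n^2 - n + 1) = 6*n^5 + 25*n^4 + 12*n^3 + 77*n^2 + 10*n - 9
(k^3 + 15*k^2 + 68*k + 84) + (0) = k^3 + 15*k^2 + 68*k + 84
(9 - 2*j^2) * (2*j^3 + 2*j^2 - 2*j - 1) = -4*j^5 - 4*j^4 + 22*j^3 + 20*j^2 - 18*j - 9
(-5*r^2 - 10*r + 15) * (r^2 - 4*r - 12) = -5*r^4 + 10*r^3 + 115*r^2 + 60*r - 180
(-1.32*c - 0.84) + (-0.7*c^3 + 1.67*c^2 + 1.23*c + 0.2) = -0.7*c^3 + 1.67*c^2 - 0.0900000000000001*c - 0.64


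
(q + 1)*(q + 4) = q^2 + 5*q + 4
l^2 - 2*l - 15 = (l - 5)*(l + 3)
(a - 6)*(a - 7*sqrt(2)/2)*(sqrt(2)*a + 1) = sqrt(2)*a^3 - 6*sqrt(2)*a^2 - 6*a^2 - 7*sqrt(2)*a/2 + 36*a + 21*sqrt(2)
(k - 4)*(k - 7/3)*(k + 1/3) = k^3 - 6*k^2 + 65*k/9 + 28/9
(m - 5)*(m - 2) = m^2 - 7*m + 10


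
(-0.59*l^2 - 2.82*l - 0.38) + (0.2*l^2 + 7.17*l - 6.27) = -0.39*l^2 + 4.35*l - 6.65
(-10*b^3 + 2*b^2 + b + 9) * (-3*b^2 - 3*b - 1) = 30*b^5 + 24*b^4 + b^3 - 32*b^2 - 28*b - 9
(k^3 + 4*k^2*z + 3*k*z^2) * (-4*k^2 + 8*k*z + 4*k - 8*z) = -4*k^5 - 8*k^4*z + 4*k^4 + 20*k^3*z^2 + 8*k^3*z + 24*k^2*z^3 - 20*k^2*z^2 - 24*k*z^3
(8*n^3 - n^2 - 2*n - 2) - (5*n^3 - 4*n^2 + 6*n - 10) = 3*n^3 + 3*n^2 - 8*n + 8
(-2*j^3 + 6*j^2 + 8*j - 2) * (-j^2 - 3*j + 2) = 2*j^5 - 30*j^3 - 10*j^2 + 22*j - 4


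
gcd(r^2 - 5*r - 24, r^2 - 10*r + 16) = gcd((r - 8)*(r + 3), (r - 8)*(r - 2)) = r - 8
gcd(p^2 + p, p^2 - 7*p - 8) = p + 1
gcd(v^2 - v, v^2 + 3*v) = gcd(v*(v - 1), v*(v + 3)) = v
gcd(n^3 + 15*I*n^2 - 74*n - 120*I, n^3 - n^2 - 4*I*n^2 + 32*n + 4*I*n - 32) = n + 4*I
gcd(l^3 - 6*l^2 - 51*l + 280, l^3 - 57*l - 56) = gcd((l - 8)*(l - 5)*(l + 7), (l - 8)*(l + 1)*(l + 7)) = l^2 - l - 56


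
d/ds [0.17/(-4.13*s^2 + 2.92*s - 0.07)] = (1.4042*s - 0.4964)/(4.13*s^2 - 2.92*s + 0.07)^2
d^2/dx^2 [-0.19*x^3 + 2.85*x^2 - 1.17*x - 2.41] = 5.7 - 1.14*x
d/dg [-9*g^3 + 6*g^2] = 3*g*(4 - 9*g)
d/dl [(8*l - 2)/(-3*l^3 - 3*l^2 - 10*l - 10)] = 2*(24*l^3 + 3*l^2 - 6*l - 50)/(9*l^6 + 18*l^5 + 69*l^4 + 120*l^3 + 160*l^2 + 200*l + 100)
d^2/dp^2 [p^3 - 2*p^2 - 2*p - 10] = 6*p - 4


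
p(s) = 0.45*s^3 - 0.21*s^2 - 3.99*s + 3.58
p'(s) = 1.35*s^2 - 0.42*s - 3.99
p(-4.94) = -36.08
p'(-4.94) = 31.03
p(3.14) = 2.91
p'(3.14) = 8.00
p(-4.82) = -32.46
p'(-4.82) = 29.40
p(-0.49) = 5.43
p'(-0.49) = -3.46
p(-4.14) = -15.43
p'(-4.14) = 20.89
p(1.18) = -0.68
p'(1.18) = -2.61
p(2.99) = 1.80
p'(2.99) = 6.82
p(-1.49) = 7.57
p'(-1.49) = -0.37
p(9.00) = 278.71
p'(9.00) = 101.58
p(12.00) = 703.06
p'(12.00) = 185.37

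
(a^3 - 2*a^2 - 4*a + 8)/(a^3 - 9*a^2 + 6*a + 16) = (a^2 - 4)/(a^2 - 7*a - 8)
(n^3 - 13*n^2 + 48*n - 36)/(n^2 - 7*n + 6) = n - 6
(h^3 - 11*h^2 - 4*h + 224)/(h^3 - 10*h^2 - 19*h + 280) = (h + 4)/(h + 5)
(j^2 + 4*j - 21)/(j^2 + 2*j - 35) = (j - 3)/(j - 5)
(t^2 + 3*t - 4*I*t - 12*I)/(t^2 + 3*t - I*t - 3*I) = (t - 4*I)/(t - I)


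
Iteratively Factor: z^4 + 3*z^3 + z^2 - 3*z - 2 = (z + 1)*(z^3 + 2*z^2 - z - 2) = (z + 1)^2*(z^2 + z - 2) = (z + 1)^2*(z + 2)*(z - 1)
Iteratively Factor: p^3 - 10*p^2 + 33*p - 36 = (p - 3)*(p^2 - 7*p + 12) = (p - 4)*(p - 3)*(p - 3)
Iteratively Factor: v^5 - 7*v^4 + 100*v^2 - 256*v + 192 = (v - 3)*(v^4 - 4*v^3 - 12*v^2 + 64*v - 64) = (v - 3)*(v + 4)*(v^3 - 8*v^2 + 20*v - 16) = (v - 3)*(v - 2)*(v + 4)*(v^2 - 6*v + 8) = (v - 3)*(v - 2)^2*(v + 4)*(v - 4)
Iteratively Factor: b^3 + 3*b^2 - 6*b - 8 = (b - 2)*(b^2 + 5*b + 4) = (b - 2)*(b + 4)*(b + 1)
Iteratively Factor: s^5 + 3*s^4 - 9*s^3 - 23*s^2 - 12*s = (s - 3)*(s^4 + 6*s^3 + 9*s^2 + 4*s) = (s - 3)*(s + 4)*(s^3 + 2*s^2 + s) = (s - 3)*(s + 1)*(s + 4)*(s^2 + s) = s*(s - 3)*(s + 1)*(s + 4)*(s + 1)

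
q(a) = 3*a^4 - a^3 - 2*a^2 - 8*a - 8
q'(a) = 12*a^3 - 3*a^2 - 4*a - 8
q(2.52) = 64.12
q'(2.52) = 154.90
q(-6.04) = 4180.43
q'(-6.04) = -2737.47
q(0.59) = -13.26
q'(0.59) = -8.94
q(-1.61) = 24.03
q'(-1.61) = -59.42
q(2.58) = 73.80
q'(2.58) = 167.79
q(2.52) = 64.12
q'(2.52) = 154.90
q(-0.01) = -7.92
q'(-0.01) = -7.96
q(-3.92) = 761.24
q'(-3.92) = -761.25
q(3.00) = 166.00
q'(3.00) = 277.00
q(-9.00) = 20314.00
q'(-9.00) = -8963.00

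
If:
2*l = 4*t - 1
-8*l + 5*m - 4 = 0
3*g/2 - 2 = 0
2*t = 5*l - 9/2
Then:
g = 4/3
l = 5/4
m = 14/5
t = 7/8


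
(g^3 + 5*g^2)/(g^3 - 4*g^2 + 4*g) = g*(g + 5)/(g^2 - 4*g + 4)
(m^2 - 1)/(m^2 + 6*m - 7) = (m + 1)/(m + 7)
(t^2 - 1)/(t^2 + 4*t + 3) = (t - 1)/(t + 3)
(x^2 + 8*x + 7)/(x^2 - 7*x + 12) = (x^2 + 8*x + 7)/(x^2 - 7*x + 12)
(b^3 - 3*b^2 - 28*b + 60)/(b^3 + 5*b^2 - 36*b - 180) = (b - 2)/(b + 6)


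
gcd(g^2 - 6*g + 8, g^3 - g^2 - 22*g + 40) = g^2 - 6*g + 8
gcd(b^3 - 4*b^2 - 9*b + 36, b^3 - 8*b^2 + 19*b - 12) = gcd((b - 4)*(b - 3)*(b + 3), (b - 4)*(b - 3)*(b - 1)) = b^2 - 7*b + 12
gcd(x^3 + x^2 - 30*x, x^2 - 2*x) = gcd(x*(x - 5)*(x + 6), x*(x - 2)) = x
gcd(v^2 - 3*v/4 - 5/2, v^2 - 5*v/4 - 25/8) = v + 5/4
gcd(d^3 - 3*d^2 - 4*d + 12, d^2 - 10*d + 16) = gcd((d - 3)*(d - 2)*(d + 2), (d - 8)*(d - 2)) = d - 2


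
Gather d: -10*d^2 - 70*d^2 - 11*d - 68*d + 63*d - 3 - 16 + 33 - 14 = -80*d^2 - 16*d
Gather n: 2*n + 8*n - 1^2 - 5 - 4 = 10*n - 10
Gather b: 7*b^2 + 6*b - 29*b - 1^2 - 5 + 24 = 7*b^2 - 23*b + 18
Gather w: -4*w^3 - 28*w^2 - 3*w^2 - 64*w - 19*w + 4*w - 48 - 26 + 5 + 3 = -4*w^3 - 31*w^2 - 79*w - 66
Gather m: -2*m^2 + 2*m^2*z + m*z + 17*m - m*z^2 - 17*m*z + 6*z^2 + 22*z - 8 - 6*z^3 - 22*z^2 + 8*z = m^2*(2*z - 2) + m*(-z^2 - 16*z + 17) - 6*z^3 - 16*z^2 + 30*z - 8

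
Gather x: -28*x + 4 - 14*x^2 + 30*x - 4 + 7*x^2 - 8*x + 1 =-7*x^2 - 6*x + 1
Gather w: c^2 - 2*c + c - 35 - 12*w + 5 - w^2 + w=c^2 - c - w^2 - 11*w - 30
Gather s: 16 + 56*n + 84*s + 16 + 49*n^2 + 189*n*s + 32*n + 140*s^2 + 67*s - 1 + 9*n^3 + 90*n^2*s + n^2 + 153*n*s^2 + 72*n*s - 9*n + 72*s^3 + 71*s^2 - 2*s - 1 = 9*n^3 + 50*n^2 + 79*n + 72*s^3 + s^2*(153*n + 211) + s*(90*n^2 + 261*n + 149) + 30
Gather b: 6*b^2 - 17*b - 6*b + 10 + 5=6*b^2 - 23*b + 15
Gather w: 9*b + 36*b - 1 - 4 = 45*b - 5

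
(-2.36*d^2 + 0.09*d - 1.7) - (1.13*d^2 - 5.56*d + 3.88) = -3.49*d^2 + 5.65*d - 5.58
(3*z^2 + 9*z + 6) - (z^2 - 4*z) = 2*z^2 + 13*z + 6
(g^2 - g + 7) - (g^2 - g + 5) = 2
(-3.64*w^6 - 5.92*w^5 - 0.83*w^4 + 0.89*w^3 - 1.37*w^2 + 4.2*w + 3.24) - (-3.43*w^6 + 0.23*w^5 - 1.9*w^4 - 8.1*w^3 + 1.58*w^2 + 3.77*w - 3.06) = -0.21*w^6 - 6.15*w^5 + 1.07*w^4 + 8.99*w^3 - 2.95*w^2 + 0.43*w + 6.3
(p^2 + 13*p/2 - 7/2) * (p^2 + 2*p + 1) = p^4 + 17*p^3/2 + 21*p^2/2 - p/2 - 7/2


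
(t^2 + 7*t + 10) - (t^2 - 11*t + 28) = 18*t - 18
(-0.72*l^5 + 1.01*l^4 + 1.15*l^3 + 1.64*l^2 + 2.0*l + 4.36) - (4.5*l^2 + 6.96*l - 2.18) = -0.72*l^5 + 1.01*l^4 + 1.15*l^3 - 2.86*l^2 - 4.96*l + 6.54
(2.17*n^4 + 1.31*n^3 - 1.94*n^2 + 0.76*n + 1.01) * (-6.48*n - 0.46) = -14.0616*n^5 - 9.487*n^4 + 11.9686*n^3 - 4.0324*n^2 - 6.8944*n - 0.4646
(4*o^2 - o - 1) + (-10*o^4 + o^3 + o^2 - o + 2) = -10*o^4 + o^3 + 5*o^2 - 2*o + 1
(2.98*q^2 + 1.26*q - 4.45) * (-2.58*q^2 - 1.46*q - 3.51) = -7.6884*q^4 - 7.6016*q^3 - 0.818399999999998*q^2 + 2.0744*q + 15.6195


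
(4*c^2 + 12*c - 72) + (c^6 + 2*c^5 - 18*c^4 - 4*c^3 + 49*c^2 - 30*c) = c^6 + 2*c^5 - 18*c^4 - 4*c^3 + 53*c^2 - 18*c - 72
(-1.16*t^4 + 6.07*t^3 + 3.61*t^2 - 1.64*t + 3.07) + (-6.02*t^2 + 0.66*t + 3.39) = -1.16*t^4 + 6.07*t^3 - 2.41*t^2 - 0.98*t + 6.46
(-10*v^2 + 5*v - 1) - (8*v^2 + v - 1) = -18*v^2 + 4*v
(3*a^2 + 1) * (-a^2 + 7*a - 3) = -3*a^4 + 21*a^3 - 10*a^2 + 7*a - 3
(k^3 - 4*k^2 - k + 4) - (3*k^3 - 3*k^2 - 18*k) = -2*k^3 - k^2 + 17*k + 4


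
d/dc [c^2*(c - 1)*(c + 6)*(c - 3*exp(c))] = c*(-3*c^3*exp(c) + 5*c^3 - 27*c^2*exp(c) + 20*c^2 - 27*c*exp(c) - 18*c + 36*exp(c))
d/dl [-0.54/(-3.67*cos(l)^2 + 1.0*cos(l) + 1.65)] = (3.9636*cos(l) - 0.54)*sin(l)/(-3.67*cos(l)^2 + 1.0*cos(l) + 1.65)^2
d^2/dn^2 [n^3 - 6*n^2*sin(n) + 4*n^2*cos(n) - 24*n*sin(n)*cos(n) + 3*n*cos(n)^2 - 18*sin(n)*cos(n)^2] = 6*n^2*sin(n) - 4*n^2*cos(n) - 16*n*sin(n) + 48*n*sin(2*n) - 24*n*cos(n) - 6*n*cos(2*n) + 6*n - 15*sin(n)/2 - 6*sin(2*n) + 81*sin(3*n)/2 + 8*cos(n) - 48*cos(2*n)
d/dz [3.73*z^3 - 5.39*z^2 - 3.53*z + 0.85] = 11.19*z^2 - 10.78*z - 3.53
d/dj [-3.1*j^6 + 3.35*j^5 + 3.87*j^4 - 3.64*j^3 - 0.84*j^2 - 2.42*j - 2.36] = -18.6*j^5 + 16.75*j^4 + 15.48*j^3 - 10.92*j^2 - 1.68*j - 2.42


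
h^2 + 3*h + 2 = (h + 1)*(h + 2)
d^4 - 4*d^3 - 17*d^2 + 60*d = d*(d - 5)*(d - 3)*(d + 4)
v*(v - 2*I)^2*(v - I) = v^4 - 5*I*v^3 - 8*v^2 + 4*I*v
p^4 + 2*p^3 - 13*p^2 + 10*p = p*(p - 2)*(p - 1)*(p + 5)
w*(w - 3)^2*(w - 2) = w^4 - 8*w^3 + 21*w^2 - 18*w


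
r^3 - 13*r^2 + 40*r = r*(r - 8)*(r - 5)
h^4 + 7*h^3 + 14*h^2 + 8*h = h*(h + 1)*(h + 2)*(h + 4)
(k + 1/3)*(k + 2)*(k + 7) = k^3 + 28*k^2/3 + 17*k + 14/3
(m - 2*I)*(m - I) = m^2 - 3*I*m - 2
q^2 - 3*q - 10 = (q - 5)*(q + 2)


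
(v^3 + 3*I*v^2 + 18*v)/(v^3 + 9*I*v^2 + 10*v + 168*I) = v*(v - 3*I)/(v^2 + 3*I*v + 28)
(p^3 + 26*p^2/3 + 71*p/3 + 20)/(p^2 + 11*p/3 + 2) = (3*p^2 + 17*p + 20)/(3*p + 2)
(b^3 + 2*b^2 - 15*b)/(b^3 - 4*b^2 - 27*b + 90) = b/(b - 6)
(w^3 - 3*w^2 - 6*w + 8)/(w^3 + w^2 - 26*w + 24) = (w + 2)/(w + 6)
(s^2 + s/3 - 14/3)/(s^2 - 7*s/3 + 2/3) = (3*s + 7)/(3*s - 1)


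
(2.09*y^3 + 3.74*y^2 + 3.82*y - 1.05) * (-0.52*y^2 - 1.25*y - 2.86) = -1.0868*y^5 - 4.5573*y^4 - 12.6388*y^3 - 14.9254*y^2 - 9.6127*y + 3.003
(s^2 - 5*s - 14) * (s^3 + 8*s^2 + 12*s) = s^5 + 3*s^4 - 42*s^3 - 172*s^2 - 168*s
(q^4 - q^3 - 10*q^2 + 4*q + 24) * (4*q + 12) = 4*q^5 + 8*q^4 - 52*q^3 - 104*q^2 + 144*q + 288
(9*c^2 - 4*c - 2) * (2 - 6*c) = -54*c^3 + 42*c^2 + 4*c - 4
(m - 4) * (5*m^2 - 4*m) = 5*m^3 - 24*m^2 + 16*m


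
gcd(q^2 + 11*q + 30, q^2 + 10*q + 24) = q + 6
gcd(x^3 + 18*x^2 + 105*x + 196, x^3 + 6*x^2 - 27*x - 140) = x^2 + 11*x + 28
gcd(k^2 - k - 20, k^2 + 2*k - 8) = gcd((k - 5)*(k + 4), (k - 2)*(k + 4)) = k + 4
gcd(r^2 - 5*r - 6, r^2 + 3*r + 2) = r + 1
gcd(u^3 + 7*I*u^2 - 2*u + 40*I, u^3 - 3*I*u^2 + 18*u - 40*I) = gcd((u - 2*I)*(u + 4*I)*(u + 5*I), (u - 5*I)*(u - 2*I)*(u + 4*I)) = u^2 + 2*I*u + 8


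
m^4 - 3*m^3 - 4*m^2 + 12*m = m*(m - 3)*(m - 2)*(m + 2)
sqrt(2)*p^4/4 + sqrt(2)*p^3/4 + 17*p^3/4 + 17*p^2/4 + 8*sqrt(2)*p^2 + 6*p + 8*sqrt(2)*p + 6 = (p/2 + sqrt(2))*(p + 1)*(p + 6*sqrt(2))*(sqrt(2)*p/2 + 1/2)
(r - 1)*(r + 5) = r^2 + 4*r - 5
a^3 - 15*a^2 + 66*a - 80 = (a - 8)*(a - 5)*(a - 2)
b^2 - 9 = (b - 3)*(b + 3)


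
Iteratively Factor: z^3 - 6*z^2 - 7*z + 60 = (z - 4)*(z^2 - 2*z - 15) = (z - 4)*(z + 3)*(z - 5)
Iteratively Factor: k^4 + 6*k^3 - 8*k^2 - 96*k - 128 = (k + 4)*(k^3 + 2*k^2 - 16*k - 32) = (k + 2)*(k + 4)*(k^2 - 16) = (k + 2)*(k + 4)^2*(k - 4)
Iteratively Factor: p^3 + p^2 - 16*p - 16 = (p - 4)*(p^2 + 5*p + 4) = (p - 4)*(p + 1)*(p + 4)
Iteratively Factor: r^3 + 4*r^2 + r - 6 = (r + 3)*(r^2 + r - 2) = (r - 1)*(r + 3)*(r + 2)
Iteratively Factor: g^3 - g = (g + 1)*(g^2 - g) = (g - 1)*(g + 1)*(g)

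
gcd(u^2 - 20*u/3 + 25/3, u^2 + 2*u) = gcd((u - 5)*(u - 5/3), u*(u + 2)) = 1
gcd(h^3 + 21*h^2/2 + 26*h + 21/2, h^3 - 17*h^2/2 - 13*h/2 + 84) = h + 3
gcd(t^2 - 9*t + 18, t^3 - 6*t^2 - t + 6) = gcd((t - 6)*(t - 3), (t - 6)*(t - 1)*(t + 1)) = t - 6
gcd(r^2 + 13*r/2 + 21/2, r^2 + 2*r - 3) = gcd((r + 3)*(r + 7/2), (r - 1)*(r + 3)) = r + 3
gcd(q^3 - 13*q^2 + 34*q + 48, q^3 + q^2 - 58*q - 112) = q - 8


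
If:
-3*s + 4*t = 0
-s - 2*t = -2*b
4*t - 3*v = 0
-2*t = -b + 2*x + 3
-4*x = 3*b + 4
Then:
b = 10/13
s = 8/13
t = 6/13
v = 8/13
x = -41/26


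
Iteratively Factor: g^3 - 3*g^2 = (g)*(g^2 - 3*g) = g*(g - 3)*(g)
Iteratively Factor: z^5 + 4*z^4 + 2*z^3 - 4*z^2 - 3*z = (z)*(z^4 + 4*z^3 + 2*z^2 - 4*z - 3) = z*(z + 3)*(z^3 + z^2 - z - 1) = z*(z + 1)*(z + 3)*(z^2 - 1) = z*(z + 1)^2*(z + 3)*(z - 1)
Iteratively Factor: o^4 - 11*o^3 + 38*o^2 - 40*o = (o - 5)*(o^3 - 6*o^2 + 8*o) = o*(o - 5)*(o^2 - 6*o + 8) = o*(o - 5)*(o - 2)*(o - 4)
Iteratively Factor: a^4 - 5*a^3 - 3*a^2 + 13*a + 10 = (a - 2)*(a^3 - 3*a^2 - 9*a - 5) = (a - 2)*(a + 1)*(a^2 - 4*a - 5) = (a - 5)*(a - 2)*(a + 1)*(a + 1)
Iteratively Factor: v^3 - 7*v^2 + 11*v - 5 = (v - 5)*(v^2 - 2*v + 1) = (v - 5)*(v - 1)*(v - 1)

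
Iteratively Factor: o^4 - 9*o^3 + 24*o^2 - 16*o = (o - 4)*(o^3 - 5*o^2 + 4*o) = (o - 4)^2*(o^2 - o) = o*(o - 4)^2*(o - 1)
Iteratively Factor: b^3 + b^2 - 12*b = (b)*(b^2 + b - 12) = b*(b - 3)*(b + 4)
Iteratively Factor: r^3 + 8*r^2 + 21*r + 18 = (r + 3)*(r^2 + 5*r + 6) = (r + 2)*(r + 3)*(r + 3)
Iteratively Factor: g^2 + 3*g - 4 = (g - 1)*(g + 4)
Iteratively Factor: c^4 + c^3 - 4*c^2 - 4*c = (c)*(c^3 + c^2 - 4*c - 4) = c*(c - 2)*(c^2 + 3*c + 2) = c*(c - 2)*(c + 2)*(c + 1)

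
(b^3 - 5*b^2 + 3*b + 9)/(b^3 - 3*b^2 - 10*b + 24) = (b^3 - 5*b^2 + 3*b + 9)/(b^3 - 3*b^2 - 10*b + 24)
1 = 1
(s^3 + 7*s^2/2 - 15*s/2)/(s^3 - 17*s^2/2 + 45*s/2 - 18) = s*(s + 5)/(s^2 - 7*s + 12)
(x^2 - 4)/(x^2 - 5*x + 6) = (x + 2)/(x - 3)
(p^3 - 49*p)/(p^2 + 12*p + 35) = p*(p - 7)/(p + 5)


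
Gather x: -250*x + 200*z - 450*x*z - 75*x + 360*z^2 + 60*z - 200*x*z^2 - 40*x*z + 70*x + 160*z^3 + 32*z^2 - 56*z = x*(-200*z^2 - 490*z - 255) + 160*z^3 + 392*z^2 + 204*z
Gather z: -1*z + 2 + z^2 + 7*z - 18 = z^2 + 6*z - 16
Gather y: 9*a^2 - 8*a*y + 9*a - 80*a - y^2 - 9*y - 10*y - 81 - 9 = 9*a^2 - 71*a - y^2 + y*(-8*a - 19) - 90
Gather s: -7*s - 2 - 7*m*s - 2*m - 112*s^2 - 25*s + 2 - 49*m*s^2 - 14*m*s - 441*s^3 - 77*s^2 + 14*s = -2*m - 441*s^3 + s^2*(-49*m - 189) + s*(-21*m - 18)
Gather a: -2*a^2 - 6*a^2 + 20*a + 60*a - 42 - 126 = -8*a^2 + 80*a - 168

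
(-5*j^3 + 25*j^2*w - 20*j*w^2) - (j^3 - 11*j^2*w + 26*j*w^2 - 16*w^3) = -6*j^3 + 36*j^2*w - 46*j*w^2 + 16*w^3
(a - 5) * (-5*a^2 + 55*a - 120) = -5*a^3 + 80*a^2 - 395*a + 600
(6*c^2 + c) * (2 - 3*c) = -18*c^3 + 9*c^2 + 2*c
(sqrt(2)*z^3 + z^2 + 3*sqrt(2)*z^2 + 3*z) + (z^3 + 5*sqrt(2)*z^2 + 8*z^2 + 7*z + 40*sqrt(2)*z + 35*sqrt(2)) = z^3 + sqrt(2)*z^3 + 9*z^2 + 8*sqrt(2)*z^2 + 10*z + 40*sqrt(2)*z + 35*sqrt(2)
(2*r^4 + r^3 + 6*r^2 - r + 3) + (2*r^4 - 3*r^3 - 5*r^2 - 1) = 4*r^4 - 2*r^3 + r^2 - r + 2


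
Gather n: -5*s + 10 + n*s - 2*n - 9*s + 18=n*(s - 2) - 14*s + 28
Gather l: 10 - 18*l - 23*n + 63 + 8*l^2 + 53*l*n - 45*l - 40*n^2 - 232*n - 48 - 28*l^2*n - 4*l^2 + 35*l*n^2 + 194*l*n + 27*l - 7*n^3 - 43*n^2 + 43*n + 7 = l^2*(4 - 28*n) + l*(35*n^2 + 247*n - 36) - 7*n^3 - 83*n^2 - 212*n + 32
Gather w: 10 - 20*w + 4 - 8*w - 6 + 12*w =8 - 16*w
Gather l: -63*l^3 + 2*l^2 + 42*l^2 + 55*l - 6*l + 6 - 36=-63*l^3 + 44*l^2 + 49*l - 30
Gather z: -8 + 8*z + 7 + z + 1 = 9*z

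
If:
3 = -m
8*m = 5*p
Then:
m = -3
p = -24/5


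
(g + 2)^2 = g^2 + 4*g + 4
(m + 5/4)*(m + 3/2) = m^2 + 11*m/4 + 15/8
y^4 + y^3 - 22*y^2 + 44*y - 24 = (y - 2)^2*(y - 1)*(y + 6)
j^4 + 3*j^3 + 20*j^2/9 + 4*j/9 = j*(j + 1/3)*(j + 2/3)*(j + 2)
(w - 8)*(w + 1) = w^2 - 7*w - 8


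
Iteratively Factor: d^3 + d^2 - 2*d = (d + 2)*(d^2 - d) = (d - 1)*(d + 2)*(d)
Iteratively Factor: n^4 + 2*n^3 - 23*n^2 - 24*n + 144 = (n + 4)*(n^3 - 2*n^2 - 15*n + 36) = (n + 4)^2*(n^2 - 6*n + 9) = (n - 3)*(n + 4)^2*(n - 3)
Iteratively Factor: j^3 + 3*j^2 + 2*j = (j + 1)*(j^2 + 2*j) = j*(j + 1)*(j + 2)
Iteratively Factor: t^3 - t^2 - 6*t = (t - 3)*(t^2 + 2*t) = t*(t - 3)*(t + 2)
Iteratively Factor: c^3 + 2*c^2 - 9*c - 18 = (c + 2)*(c^2 - 9) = (c - 3)*(c + 2)*(c + 3)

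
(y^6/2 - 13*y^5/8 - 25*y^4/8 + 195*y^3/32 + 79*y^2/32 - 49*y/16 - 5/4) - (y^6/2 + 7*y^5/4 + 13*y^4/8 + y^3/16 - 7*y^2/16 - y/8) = -27*y^5/8 - 19*y^4/4 + 193*y^3/32 + 93*y^2/32 - 47*y/16 - 5/4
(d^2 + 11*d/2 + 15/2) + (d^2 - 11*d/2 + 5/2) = 2*d^2 + 10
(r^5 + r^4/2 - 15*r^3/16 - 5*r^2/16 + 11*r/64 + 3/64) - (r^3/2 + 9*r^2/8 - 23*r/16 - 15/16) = r^5 + r^4/2 - 23*r^3/16 - 23*r^2/16 + 103*r/64 + 63/64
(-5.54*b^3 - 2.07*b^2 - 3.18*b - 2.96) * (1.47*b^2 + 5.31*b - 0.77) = -8.1438*b^5 - 32.4603*b^4 - 11.4005*b^3 - 19.6431*b^2 - 13.269*b + 2.2792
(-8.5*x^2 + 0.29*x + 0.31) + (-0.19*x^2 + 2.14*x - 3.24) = -8.69*x^2 + 2.43*x - 2.93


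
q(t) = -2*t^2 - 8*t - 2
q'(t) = -4*t - 8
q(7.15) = -161.44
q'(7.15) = -36.60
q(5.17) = -96.82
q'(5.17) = -28.68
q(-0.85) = 3.36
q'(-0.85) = -4.60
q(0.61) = -7.62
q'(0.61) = -10.44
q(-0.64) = 2.30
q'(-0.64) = -5.44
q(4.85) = -87.84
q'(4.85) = -27.40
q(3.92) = -64.09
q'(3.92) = -23.68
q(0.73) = -8.91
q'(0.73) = -10.92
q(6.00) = -122.00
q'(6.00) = -32.00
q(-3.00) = 4.00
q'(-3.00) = 4.00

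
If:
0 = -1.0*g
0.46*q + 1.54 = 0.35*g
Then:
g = 0.00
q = -3.35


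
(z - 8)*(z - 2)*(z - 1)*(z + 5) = z^4 - 6*z^3 - 29*z^2 + 114*z - 80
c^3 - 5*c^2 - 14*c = c*(c - 7)*(c + 2)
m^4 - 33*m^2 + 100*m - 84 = (m - 3)*(m - 2)^2*(m + 7)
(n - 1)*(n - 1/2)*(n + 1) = n^3 - n^2/2 - n + 1/2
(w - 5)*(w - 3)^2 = w^3 - 11*w^2 + 39*w - 45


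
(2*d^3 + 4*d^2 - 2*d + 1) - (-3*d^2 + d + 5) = 2*d^3 + 7*d^2 - 3*d - 4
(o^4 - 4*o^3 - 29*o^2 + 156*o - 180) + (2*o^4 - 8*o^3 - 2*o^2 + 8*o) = 3*o^4 - 12*o^3 - 31*o^2 + 164*o - 180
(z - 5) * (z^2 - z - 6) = z^3 - 6*z^2 - z + 30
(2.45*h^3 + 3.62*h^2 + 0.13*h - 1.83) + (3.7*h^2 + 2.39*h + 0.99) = 2.45*h^3 + 7.32*h^2 + 2.52*h - 0.84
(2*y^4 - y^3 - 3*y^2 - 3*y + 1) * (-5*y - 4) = -10*y^5 - 3*y^4 + 19*y^3 + 27*y^2 + 7*y - 4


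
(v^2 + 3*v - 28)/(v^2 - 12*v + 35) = (v^2 + 3*v - 28)/(v^2 - 12*v + 35)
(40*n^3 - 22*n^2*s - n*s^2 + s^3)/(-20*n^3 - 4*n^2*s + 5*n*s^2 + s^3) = (-4*n + s)/(2*n + s)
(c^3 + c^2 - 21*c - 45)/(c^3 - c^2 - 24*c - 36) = (c^2 - 2*c - 15)/(c^2 - 4*c - 12)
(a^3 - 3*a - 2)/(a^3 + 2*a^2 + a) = (a - 2)/a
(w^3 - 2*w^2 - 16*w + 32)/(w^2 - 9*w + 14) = (w^2 - 16)/(w - 7)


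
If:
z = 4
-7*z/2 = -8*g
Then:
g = 7/4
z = 4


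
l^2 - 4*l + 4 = (l - 2)^2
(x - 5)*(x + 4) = x^2 - x - 20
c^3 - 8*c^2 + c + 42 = (c - 7)*(c - 3)*(c + 2)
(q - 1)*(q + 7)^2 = q^3 + 13*q^2 + 35*q - 49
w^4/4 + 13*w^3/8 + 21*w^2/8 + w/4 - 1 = (w/4 + 1)*(w - 1/2)*(w + 1)*(w + 2)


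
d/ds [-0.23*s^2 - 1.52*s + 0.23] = -0.46*s - 1.52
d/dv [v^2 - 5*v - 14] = 2*v - 5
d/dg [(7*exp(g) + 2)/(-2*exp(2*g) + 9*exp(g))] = 2*(7*exp(2*g) + 4*exp(g) - 9)*exp(-g)/(4*exp(2*g) - 36*exp(g) + 81)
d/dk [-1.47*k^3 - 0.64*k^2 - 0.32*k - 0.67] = -4.41*k^2 - 1.28*k - 0.32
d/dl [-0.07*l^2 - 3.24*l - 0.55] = -0.14*l - 3.24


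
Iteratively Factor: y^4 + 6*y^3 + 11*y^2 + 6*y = (y)*(y^3 + 6*y^2 + 11*y + 6) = y*(y + 2)*(y^2 + 4*y + 3) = y*(y + 1)*(y + 2)*(y + 3)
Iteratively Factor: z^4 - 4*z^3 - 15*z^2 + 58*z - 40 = (z - 2)*(z^3 - 2*z^2 - 19*z + 20) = (z - 2)*(z - 1)*(z^2 - z - 20) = (z - 5)*(z - 2)*(z - 1)*(z + 4)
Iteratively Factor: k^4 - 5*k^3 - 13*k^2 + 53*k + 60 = (k + 1)*(k^3 - 6*k^2 - 7*k + 60) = (k + 1)*(k + 3)*(k^2 - 9*k + 20) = (k - 4)*(k + 1)*(k + 3)*(k - 5)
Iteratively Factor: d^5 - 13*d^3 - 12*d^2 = (d + 1)*(d^4 - d^3 - 12*d^2) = d*(d + 1)*(d^3 - d^2 - 12*d) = d*(d + 1)*(d + 3)*(d^2 - 4*d) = d*(d - 4)*(d + 1)*(d + 3)*(d)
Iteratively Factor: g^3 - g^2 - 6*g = (g - 3)*(g^2 + 2*g) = g*(g - 3)*(g + 2)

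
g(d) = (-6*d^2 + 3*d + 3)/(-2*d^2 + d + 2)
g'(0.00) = 0.75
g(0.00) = 1.50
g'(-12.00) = 0.00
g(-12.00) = 3.01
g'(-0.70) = 111.33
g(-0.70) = -6.37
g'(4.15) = -0.06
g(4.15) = 3.11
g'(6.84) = -0.01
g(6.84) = 3.04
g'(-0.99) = 16.48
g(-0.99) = 6.16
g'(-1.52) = 1.24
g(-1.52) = 3.72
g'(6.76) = -0.01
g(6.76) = 3.04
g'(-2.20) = 0.30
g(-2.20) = 3.30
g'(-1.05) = 9.90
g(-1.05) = 5.39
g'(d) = (3 - 12*d)/(-2*d^2 + d + 2) + (4*d - 1)*(-6*d^2 + 3*d + 3)/(-2*d^2 + d + 2)^2 = 3*(1 - 4*d)/(4*d^4 - 4*d^3 - 7*d^2 + 4*d + 4)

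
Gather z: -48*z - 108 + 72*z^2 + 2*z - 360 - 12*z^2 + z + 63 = 60*z^2 - 45*z - 405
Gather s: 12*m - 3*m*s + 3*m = -3*m*s + 15*m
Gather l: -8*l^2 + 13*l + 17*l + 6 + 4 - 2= -8*l^2 + 30*l + 8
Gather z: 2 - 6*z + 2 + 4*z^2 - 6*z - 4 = 4*z^2 - 12*z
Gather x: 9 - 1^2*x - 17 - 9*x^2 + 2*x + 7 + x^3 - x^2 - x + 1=x^3 - 10*x^2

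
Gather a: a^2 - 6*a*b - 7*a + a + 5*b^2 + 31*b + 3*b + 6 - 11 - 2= a^2 + a*(-6*b - 6) + 5*b^2 + 34*b - 7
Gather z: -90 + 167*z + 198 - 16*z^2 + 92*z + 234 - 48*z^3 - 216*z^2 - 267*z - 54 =-48*z^3 - 232*z^2 - 8*z + 288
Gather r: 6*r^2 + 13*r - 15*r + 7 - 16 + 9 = 6*r^2 - 2*r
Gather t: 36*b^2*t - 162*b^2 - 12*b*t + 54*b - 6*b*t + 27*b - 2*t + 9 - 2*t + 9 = -162*b^2 + 81*b + t*(36*b^2 - 18*b - 4) + 18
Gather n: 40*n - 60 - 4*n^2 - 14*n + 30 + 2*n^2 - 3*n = -2*n^2 + 23*n - 30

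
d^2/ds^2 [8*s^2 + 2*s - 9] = 16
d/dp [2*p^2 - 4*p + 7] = 4*p - 4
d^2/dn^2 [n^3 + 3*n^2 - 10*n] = 6*n + 6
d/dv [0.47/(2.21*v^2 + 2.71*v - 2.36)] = (-2.0774*v - 1.2737)/(2.21*v^2 + 2.71*v - 2.36)^2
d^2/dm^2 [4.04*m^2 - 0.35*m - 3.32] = 8.08000000000000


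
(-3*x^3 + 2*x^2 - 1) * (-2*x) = 6*x^4 - 4*x^3 + 2*x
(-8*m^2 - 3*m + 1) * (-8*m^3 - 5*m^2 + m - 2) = 64*m^5 + 64*m^4 - m^3 + 8*m^2 + 7*m - 2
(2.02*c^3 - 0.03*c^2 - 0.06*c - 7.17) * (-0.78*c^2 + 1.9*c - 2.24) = -1.5756*c^5 + 3.8614*c^4 - 4.535*c^3 + 5.5458*c^2 - 13.4886*c + 16.0608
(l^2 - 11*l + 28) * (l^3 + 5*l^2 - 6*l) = l^5 - 6*l^4 - 33*l^3 + 206*l^2 - 168*l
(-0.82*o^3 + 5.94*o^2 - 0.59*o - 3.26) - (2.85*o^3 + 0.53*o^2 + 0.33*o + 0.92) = -3.67*o^3 + 5.41*o^2 - 0.92*o - 4.18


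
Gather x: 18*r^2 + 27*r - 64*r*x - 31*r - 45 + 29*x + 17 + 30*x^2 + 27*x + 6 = 18*r^2 - 4*r + 30*x^2 + x*(56 - 64*r) - 22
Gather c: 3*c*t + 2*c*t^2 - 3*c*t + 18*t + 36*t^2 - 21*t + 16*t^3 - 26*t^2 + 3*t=2*c*t^2 + 16*t^3 + 10*t^2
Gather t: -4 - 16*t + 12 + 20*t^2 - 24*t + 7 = 20*t^2 - 40*t + 15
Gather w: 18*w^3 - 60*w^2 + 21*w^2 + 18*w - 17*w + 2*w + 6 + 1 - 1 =18*w^3 - 39*w^2 + 3*w + 6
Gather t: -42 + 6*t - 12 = 6*t - 54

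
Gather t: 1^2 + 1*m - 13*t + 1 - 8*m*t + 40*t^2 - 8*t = m + 40*t^2 + t*(-8*m - 21) + 2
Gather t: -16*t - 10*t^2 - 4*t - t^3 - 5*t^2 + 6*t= -t^3 - 15*t^2 - 14*t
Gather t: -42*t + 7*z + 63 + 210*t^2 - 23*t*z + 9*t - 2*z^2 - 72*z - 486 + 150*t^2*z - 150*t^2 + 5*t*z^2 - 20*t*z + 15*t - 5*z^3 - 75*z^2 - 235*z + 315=t^2*(150*z + 60) + t*(5*z^2 - 43*z - 18) - 5*z^3 - 77*z^2 - 300*z - 108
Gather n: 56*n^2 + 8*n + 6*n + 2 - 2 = 56*n^2 + 14*n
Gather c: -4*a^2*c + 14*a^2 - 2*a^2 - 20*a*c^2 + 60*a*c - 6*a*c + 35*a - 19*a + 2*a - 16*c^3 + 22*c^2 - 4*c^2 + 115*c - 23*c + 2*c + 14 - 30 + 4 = 12*a^2 + 18*a - 16*c^3 + c^2*(18 - 20*a) + c*(-4*a^2 + 54*a + 94) - 12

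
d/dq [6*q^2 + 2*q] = 12*q + 2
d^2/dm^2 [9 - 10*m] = 0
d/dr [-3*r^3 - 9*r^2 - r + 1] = -9*r^2 - 18*r - 1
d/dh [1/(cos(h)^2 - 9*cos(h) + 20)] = (2*cos(h) - 9)*sin(h)/(cos(h)^2 - 9*cos(h) + 20)^2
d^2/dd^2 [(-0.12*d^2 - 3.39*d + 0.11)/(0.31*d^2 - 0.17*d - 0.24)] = (-0.664206*d^3 + 0.0098579999999997*d^2 - 1.548078*d + 0.285526)/(0.029791*d^6 - 0.049011*d^5 - 0.042315*d^4 + 0.070975*d^3 + 0.03276*d^2 - 0.029376*d - 0.013824)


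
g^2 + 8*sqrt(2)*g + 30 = (g + 3*sqrt(2))*(g + 5*sqrt(2))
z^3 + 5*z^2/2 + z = z*(z + 1/2)*(z + 2)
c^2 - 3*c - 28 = (c - 7)*(c + 4)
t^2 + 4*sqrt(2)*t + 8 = (t + 2*sqrt(2))^2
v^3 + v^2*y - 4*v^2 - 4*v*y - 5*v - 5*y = (v - 5)*(v + 1)*(v + y)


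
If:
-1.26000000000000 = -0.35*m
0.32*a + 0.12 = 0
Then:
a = -0.38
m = 3.60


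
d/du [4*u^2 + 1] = 8*u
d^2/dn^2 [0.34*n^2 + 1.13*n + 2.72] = 0.680000000000000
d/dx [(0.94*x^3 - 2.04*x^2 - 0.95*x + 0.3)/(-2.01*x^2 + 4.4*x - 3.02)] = (-1.8894*x^4 + 8.272*x^3 - 19.4019*x^2 + 13.5276*x + 1.549)/(4.0401*x^4 - 17.688*x^3 + 31.5004*x^2 - 26.576*x + 9.1204)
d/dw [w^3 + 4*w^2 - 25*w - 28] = 3*w^2 + 8*w - 25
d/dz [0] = 0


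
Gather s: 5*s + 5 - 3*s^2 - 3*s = -3*s^2 + 2*s + 5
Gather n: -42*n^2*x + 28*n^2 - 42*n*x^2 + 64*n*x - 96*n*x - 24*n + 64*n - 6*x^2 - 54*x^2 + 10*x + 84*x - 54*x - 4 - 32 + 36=n^2*(28 - 42*x) + n*(-42*x^2 - 32*x + 40) - 60*x^2 + 40*x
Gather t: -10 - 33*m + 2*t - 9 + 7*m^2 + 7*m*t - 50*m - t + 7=7*m^2 - 83*m + t*(7*m + 1) - 12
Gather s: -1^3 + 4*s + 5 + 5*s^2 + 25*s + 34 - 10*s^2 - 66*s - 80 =-5*s^2 - 37*s - 42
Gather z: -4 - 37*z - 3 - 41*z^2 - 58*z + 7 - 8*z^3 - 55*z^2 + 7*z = -8*z^3 - 96*z^2 - 88*z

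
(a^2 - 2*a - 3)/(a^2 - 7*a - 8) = (a - 3)/(a - 8)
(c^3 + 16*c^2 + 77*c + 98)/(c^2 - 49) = (c^2 + 9*c + 14)/(c - 7)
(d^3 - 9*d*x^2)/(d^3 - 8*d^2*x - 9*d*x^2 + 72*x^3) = d/(d - 8*x)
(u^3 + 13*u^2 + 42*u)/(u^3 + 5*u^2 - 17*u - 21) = u*(u + 6)/(u^2 - 2*u - 3)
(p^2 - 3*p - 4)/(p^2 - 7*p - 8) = (p - 4)/(p - 8)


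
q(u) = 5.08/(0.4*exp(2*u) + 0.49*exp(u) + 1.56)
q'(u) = 5.08*(-0.8*exp(2*u) - 0.49*exp(u))/(0.4*exp(2*u) + 0.49*exp(u) + 1.56)^2 = (-4.064*exp(u) - 2.4892)*exp(u)/(0.4*exp(2*u) + 0.49*exp(u) + 1.56)^2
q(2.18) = 0.14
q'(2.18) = -0.25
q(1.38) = 0.52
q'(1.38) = -0.77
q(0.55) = 1.41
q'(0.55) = -1.27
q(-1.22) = 2.92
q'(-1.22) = -0.36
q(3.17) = 0.02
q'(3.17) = -0.04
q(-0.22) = 2.30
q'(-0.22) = -0.94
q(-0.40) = 2.46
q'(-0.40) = -0.82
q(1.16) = 0.71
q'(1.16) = -0.95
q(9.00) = 0.00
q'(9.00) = 0.00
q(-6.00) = 3.25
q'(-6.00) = 0.00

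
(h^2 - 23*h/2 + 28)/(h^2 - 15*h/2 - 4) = (2*h - 7)/(2*h + 1)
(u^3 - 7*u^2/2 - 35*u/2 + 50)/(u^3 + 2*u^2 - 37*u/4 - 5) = 2*(u - 5)/(2*u + 1)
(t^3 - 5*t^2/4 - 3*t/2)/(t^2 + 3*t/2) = (4*t^2 - 5*t - 6)/(2*(2*t + 3))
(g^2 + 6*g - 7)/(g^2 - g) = (g + 7)/g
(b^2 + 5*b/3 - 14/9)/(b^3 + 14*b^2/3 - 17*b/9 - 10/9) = (3*b + 7)/(3*b^2 + 16*b + 5)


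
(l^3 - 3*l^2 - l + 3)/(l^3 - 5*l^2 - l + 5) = (l - 3)/(l - 5)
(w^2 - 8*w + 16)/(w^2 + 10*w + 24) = (w^2 - 8*w + 16)/(w^2 + 10*w + 24)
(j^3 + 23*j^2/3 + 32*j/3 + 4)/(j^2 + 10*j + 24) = (3*j^2 + 5*j + 2)/(3*(j + 4))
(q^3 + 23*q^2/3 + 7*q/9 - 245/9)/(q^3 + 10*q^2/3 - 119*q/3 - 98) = (q - 5/3)/(q - 6)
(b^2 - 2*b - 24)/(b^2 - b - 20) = (b - 6)/(b - 5)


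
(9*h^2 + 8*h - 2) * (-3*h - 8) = -27*h^3 - 96*h^2 - 58*h + 16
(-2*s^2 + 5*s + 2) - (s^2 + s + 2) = -3*s^2 + 4*s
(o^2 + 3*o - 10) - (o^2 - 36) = 3*o + 26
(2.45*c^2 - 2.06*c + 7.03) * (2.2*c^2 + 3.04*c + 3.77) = 5.39*c^4 + 2.916*c^3 + 18.4401*c^2 + 13.605*c + 26.5031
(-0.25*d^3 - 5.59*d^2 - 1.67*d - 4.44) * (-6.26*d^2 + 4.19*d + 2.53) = 1.565*d^5 + 33.9459*d^4 - 13.6004*d^3 + 6.65440000000001*d^2 - 22.8287*d - 11.2332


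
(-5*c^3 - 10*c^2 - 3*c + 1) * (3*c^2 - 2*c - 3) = -15*c^5 - 20*c^4 + 26*c^3 + 39*c^2 + 7*c - 3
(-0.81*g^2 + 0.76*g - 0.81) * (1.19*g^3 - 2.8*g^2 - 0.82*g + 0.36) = -0.9639*g^5 + 3.1724*g^4 - 2.4277*g^3 + 1.3532*g^2 + 0.9378*g - 0.2916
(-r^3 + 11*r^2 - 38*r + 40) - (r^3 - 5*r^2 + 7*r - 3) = -2*r^3 + 16*r^2 - 45*r + 43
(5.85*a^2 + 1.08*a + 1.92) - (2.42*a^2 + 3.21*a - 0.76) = 3.43*a^2 - 2.13*a + 2.68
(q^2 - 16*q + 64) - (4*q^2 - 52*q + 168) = -3*q^2 + 36*q - 104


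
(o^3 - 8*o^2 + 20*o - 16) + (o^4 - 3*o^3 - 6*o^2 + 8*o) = o^4 - 2*o^3 - 14*o^2 + 28*o - 16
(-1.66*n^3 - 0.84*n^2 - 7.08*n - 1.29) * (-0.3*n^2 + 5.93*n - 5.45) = 0.498*n^5 - 9.5918*n^4 + 6.1898*n^3 - 37.0194*n^2 + 30.9363*n + 7.0305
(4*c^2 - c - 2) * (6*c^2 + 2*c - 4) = 24*c^4 + 2*c^3 - 30*c^2 + 8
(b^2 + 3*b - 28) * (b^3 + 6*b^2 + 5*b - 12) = b^5 + 9*b^4 - 5*b^3 - 165*b^2 - 176*b + 336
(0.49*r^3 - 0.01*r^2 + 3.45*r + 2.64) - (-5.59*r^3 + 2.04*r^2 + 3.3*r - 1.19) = 6.08*r^3 - 2.05*r^2 + 0.15*r + 3.83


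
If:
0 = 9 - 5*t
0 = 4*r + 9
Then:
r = -9/4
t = 9/5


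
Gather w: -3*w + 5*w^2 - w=5*w^2 - 4*w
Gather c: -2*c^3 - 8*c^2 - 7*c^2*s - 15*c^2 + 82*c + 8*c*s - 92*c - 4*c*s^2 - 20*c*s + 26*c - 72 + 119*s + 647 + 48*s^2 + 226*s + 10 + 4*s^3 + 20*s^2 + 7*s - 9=-2*c^3 + c^2*(-7*s - 23) + c*(-4*s^2 - 12*s + 16) + 4*s^3 + 68*s^2 + 352*s + 576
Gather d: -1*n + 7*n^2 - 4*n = 7*n^2 - 5*n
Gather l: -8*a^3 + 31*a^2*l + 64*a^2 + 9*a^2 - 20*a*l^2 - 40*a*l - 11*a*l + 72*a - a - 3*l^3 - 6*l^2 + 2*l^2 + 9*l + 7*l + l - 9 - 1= -8*a^3 + 73*a^2 + 71*a - 3*l^3 + l^2*(-20*a - 4) + l*(31*a^2 - 51*a + 17) - 10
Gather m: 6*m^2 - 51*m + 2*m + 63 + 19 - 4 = 6*m^2 - 49*m + 78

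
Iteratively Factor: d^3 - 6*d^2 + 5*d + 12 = (d - 3)*(d^2 - 3*d - 4) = (d - 4)*(d - 3)*(d + 1)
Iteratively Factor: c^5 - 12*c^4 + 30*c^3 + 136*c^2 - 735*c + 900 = (c - 5)*(c^4 - 7*c^3 - 5*c^2 + 111*c - 180) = (c - 5)*(c + 4)*(c^3 - 11*c^2 + 39*c - 45) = (c - 5)*(c - 3)*(c + 4)*(c^2 - 8*c + 15) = (c - 5)^2*(c - 3)*(c + 4)*(c - 3)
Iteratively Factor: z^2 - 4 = (z + 2)*(z - 2)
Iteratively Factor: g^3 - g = (g + 1)*(g^2 - g) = (g - 1)*(g + 1)*(g)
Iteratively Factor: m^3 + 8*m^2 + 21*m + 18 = (m + 2)*(m^2 + 6*m + 9) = (m + 2)*(m + 3)*(m + 3)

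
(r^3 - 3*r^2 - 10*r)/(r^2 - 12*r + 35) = r*(r + 2)/(r - 7)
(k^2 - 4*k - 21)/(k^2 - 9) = (k - 7)/(k - 3)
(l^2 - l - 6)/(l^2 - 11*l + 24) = (l + 2)/(l - 8)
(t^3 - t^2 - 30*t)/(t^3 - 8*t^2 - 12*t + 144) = t*(t + 5)/(t^2 - 2*t - 24)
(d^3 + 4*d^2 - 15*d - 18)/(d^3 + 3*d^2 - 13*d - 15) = (d + 6)/(d + 5)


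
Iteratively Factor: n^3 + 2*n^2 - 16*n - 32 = (n + 2)*(n^2 - 16) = (n - 4)*(n + 2)*(n + 4)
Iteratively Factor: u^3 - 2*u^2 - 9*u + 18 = (u + 3)*(u^2 - 5*u + 6) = (u - 3)*(u + 3)*(u - 2)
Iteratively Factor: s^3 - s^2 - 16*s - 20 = (s - 5)*(s^2 + 4*s + 4) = (s - 5)*(s + 2)*(s + 2)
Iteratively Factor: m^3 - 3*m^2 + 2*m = (m)*(m^2 - 3*m + 2) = m*(m - 1)*(m - 2)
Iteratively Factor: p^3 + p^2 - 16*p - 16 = (p + 1)*(p^2 - 16) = (p + 1)*(p + 4)*(p - 4)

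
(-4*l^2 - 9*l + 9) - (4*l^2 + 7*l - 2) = -8*l^2 - 16*l + 11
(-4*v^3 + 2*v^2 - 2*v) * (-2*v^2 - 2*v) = 8*v^5 + 4*v^4 + 4*v^2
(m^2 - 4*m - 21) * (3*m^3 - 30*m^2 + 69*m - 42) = 3*m^5 - 42*m^4 + 126*m^3 + 312*m^2 - 1281*m + 882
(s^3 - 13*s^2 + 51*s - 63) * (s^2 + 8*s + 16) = s^5 - 5*s^4 - 37*s^3 + 137*s^2 + 312*s - 1008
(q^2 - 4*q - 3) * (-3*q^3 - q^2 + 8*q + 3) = -3*q^5 + 11*q^4 + 21*q^3 - 26*q^2 - 36*q - 9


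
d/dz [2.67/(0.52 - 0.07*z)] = 0.1869/(0.07*z - 0.52)^2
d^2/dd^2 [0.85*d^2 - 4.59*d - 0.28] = 1.70000000000000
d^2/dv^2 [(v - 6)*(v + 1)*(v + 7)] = 6*v + 4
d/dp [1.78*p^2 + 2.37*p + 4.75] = 3.56*p + 2.37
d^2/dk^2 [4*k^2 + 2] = 8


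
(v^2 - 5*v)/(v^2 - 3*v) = (v - 5)/(v - 3)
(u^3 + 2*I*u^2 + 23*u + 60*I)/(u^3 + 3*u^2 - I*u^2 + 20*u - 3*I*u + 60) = (u + 3*I)/(u + 3)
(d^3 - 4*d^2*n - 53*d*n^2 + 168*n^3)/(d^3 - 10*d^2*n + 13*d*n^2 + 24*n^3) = (d + 7*n)/(d + n)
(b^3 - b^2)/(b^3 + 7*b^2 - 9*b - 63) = b^2*(b - 1)/(b^3 + 7*b^2 - 9*b - 63)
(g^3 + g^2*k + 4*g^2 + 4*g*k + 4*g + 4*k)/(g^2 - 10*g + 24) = (g^3 + g^2*k + 4*g^2 + 4*g*k + 4*g + 4*k)/(g^2 - 10*g + 24)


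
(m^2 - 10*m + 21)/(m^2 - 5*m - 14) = (m - 3)/(m + 2)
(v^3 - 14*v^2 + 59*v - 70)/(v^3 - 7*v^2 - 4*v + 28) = (v - 5)/(v + 2)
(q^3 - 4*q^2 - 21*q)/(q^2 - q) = (q^2 - 4*q - 21)/(q - 1)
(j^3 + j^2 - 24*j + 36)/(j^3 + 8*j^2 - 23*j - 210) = (j^2 - 5*j + 6)/(j^2 + 2*j - 35)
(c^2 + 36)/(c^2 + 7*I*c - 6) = (c - 6*I)/(c + I)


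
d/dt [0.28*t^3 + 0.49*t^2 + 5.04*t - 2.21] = 0.84*t^2 + 0.98*t + 5.04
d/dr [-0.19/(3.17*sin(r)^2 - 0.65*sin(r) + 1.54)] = (1.2046*sin(r) - 0.1235)*cos(r)/(3.17*sin(r)^2 - 0.65*sin(r) + 1.54)^2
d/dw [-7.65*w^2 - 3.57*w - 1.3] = -15.3*w - 3.57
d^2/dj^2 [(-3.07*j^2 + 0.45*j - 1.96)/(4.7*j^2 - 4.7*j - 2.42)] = (-115.7516*j^3 - 469.28748*j^2 + 290.4882*j - 177.373776)/(103.823*j^6 - 311.469*j^5 + 151.0956*j^4 + 216.9238*j^3 - 77.79816*j^2 - 82.57524*j - 14.172488)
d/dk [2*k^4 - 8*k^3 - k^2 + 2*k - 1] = 8*k^3 - 24*k^2 - 2*k + 2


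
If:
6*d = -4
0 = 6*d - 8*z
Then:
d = -2/3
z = -1/2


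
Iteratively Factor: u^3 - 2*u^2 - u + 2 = (u - 1)*(u^2 - u - 2) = (u - 1)*(u + 1)*(u - 2)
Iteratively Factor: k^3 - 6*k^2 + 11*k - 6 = (k - 1)*(k^2 - 5*k + 6) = (k - 2)*(k - 1)*(k - 3)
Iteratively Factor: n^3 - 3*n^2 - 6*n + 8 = (n - 1)*(n^2 - 2*n - 8) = (n - 1)*(n + 2)*(n - 4)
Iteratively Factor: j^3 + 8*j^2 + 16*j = (j)*(j^2 + 8*j + 16) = j*(j + 4)*(j + 4)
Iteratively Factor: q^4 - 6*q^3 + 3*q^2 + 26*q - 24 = (q - 4)*(q^3 - 2*q^2 - 5*q + 6) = (q - 4)*(q - 1)*(q^2 - q - 6) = (q - 4)*(q - 1)*(q + 2)*(q - 3)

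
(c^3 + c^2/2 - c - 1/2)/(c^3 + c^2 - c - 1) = (c + 1/2)/(c + 1)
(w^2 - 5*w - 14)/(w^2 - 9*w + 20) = (w^2 - 5*w - 14)/(w^2 - 9*w + 20)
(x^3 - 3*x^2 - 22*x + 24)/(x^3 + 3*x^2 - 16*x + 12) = (x^2 - 2*x - 24)/(x^2 + 4*x - 12)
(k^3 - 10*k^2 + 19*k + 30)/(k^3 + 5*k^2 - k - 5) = (k^2 - 11*k + 30)/(k^2 + 4*k - 5)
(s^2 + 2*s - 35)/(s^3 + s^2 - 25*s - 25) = (s + 7)/(s^2 + 6*s + 5)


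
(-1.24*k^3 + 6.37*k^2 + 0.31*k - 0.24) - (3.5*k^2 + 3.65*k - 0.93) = -1.24*k^3 + 2.87*k^2 - 3.34*k + 0.69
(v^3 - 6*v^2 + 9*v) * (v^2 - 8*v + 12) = v^5 - 14*v^4 + 69*v^3 - 144*v^2 + 108*v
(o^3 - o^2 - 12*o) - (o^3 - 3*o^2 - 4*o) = 2*o^2 - 8*o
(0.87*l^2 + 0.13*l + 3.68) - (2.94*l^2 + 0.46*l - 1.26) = -2.07*l^2 - 0.33*l + 4.94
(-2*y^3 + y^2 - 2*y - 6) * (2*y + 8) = -4*y^4 - 14*y^3 + 4*y^2 - 28*y - 48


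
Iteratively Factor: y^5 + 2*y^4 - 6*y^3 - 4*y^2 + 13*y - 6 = (y - 1)*(y^4 + 3*y^3 - 3*y^2 - 7*y + 6) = (y - 1)*(y + 2)*(y^3 + y^2 - 5*y + 3) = (y - 1)^2*(y + 2)*(y^2 + 2*y - 3) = (y - 1)^2*(y + 2)*(y + 3)*(y - 1)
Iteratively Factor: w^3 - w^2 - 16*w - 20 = (w + 2)*(w^2 - 3*w - 10) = (w - 5)*(w + 2)*(w + 2)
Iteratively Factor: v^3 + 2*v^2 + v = (v)*(v^2 + 2*v + 1) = v*(v + 1)*(v + 1)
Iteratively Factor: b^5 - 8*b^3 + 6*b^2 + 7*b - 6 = (b - 1)*(b^4 + b^3 - 7*b^2 - b + 6) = (b - 1)^2*(b^3 + 2*b^2 - 5*b - 6) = (b - 1)^2*(b + 3)*(b^2 - b - 2) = (b - 2)*(b - 1)^2*(b + 3)*(b + 1)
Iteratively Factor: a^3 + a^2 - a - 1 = (a - 1)*(a^2 + 2*a + 1) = (a - 1)*(a + 1)*(a + 1)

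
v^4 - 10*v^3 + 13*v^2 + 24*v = v*(v - 8)*(v - 3)*(v + 1)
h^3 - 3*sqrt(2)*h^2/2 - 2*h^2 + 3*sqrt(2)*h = h*(h - 2)*(h - 3*sqrt(2)/2)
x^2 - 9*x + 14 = (x - 7)*(x - 2)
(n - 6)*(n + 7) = n^2 + n - 42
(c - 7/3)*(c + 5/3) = c^2 - 2*c/3 - 35/9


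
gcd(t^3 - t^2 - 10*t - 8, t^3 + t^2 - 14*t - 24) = t^2 - 2*t - 8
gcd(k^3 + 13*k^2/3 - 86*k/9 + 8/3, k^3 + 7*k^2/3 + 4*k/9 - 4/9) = k - 1/3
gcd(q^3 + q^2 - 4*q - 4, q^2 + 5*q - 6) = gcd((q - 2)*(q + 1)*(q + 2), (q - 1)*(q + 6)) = 1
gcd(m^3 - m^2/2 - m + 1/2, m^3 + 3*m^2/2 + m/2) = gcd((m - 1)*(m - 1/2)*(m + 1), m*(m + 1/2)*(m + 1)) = m + 1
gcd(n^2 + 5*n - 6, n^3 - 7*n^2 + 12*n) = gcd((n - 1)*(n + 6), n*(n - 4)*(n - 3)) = 1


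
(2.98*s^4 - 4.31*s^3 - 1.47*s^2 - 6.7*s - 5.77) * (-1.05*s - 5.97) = -3.129*s^5 - 13.2651*s^4 + 27.2742*s^3 + 15.8109*s^2 + 46.0575*s + 34.4469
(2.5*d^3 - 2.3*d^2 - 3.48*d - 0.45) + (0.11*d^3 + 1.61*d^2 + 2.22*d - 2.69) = 2.61*d^3 - 0.69*d^2 - 1.26*d - 3.14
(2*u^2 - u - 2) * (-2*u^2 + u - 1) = -4*u^4 + 4*u^3 + u^2 - u + 2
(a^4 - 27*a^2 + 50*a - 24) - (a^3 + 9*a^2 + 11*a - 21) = a^4 - a^3 - 36*a^2 + 39*a - 3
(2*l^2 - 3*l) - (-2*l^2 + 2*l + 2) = 4*l^2 - 5*l - 2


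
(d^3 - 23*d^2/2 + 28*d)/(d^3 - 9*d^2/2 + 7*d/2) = (d - 8)/(d - 1)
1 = 1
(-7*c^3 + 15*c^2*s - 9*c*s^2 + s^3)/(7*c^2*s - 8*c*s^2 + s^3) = (-c + s)/s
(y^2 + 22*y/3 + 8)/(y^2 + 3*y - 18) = (y + 4/3)/(y - 3)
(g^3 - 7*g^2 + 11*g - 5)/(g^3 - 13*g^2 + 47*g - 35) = (g - 1)/(g - 7)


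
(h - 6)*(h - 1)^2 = h^3 - 8*h^2 + 13*h - 6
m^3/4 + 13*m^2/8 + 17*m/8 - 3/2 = (m/4 + 1)*(m - 1/2)*(m + 3)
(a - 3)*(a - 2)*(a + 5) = a^3 - 19*a + 30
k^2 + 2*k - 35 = (k - 5)*(k + 7)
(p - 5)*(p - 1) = p^2 - 6*p + 5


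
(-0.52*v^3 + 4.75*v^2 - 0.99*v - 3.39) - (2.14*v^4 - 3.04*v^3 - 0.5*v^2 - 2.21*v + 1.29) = -2.14*v^4 + 2.52*v^3 + 5.25*v^2 + 1.22*v - 4.68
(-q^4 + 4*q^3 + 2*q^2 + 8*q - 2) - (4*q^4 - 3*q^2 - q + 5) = -5*q^4 + 4*q^3 + 5*q^2 + 9*q - 7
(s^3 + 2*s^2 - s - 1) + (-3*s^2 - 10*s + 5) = s^3 - s^2 - 11*s + 4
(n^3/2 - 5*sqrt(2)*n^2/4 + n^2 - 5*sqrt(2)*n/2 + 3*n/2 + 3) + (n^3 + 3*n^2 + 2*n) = 3*n^3/2 - 5*sqrt(2)*n^2/4 + 4*n^2 - 5*sqrt(2)*n/2 + 7*n/2 + 3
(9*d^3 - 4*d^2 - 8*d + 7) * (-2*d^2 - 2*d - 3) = -18*d^5 - 10*d^4 - 3*d^3 + 14*d^2 + 10*d - 21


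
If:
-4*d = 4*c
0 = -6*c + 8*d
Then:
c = 0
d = 0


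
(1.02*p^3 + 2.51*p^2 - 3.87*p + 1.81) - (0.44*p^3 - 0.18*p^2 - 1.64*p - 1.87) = 0.58*p^3 + 2.69*p^2 - 2.23*p + 3.68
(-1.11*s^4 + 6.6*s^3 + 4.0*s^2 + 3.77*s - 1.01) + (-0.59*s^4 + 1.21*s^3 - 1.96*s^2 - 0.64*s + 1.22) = -1.7*s^4 + 7.81*s^3 + 2.04*s^2 + 3.13*s + 0.21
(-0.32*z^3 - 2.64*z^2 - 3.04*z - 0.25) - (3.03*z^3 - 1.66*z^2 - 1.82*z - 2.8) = -3.35*z^3 - 0.98*z^2 - 1.22*z + 2.55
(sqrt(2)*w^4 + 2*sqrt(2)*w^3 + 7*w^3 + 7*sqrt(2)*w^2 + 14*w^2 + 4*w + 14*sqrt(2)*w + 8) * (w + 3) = sqrt(2)*w^5 + 7*w^4 + 5*sqrt(2)*w^4 + 13*sqrt(2)*w^3 + 35*w^3 + 46*w^2 + 35*sqrt(2)*w^2 + 20*w + 42*sqrt(2)*w + 24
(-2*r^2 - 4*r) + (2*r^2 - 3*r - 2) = -7*r - 2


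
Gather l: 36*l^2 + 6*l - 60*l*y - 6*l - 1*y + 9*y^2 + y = 36*l^2 - 60*l*y + 9*y^2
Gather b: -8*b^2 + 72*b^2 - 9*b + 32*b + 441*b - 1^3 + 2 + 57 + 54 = 64*b^2 + 464*b + 112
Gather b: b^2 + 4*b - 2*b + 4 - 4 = b^2 + 2*b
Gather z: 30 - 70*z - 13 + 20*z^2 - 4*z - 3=20*z^2 - 74*z + 14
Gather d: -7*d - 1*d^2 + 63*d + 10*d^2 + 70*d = 9*d^2 + 126*d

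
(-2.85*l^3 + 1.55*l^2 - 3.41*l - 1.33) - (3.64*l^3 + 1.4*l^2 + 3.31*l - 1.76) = -6.49*l^3 + 0.15*l^2 - 6.72*l + 0.43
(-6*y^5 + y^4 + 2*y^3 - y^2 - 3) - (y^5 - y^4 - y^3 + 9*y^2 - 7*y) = -7*y^5 + 2*y^4 + 3*y^3 - 10*y^2 + 7*y - 3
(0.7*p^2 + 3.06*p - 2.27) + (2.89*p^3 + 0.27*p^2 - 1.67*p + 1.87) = 2.89*p^3 + 0.97*p^2 + 1.39*p - 0.4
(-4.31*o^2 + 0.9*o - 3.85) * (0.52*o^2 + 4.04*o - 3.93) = -2.2412*o^4 - 16.9444*o^3 + 18.5723*o^2 - 19.091*o + 15.1305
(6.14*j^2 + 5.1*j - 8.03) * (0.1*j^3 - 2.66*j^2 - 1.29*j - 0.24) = 0.614*j^5 - 15.8224*j^4 - 22.2896*j^3 + 13.3072*j^2 + 9.1347*j + 1.9272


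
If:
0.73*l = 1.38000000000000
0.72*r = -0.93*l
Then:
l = 1.89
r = -2.44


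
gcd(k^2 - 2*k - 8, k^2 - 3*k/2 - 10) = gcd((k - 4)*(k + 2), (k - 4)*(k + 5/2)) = k - 4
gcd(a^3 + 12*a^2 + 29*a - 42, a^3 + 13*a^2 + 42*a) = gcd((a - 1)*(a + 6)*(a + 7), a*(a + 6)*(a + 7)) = a^2 + 13*a + 42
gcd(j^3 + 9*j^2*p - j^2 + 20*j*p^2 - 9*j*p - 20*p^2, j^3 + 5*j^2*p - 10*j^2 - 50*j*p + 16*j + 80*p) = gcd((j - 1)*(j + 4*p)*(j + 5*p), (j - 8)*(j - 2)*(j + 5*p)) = j + 5*p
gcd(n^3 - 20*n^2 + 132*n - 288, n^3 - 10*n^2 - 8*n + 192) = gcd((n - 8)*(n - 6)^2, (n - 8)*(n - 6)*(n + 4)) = n^2 - 14*n + 48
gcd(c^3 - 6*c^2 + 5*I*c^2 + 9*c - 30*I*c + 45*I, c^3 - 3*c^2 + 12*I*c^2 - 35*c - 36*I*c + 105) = c^2 + c*(-3 + 5*I) - 15*I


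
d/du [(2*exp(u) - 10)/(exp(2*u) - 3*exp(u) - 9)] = 2*(-(exp(u) - 5)*(2*exp(u) - 3) + exp(2*u) - 3*exp(u) - 9)*exp(u)/(-exp(2*u) + 3*exp(u) + 9)^2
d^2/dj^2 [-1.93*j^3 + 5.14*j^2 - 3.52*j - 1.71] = 10.28 - 11.58*j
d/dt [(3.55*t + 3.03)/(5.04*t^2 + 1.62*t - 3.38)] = (17.892*t^2 + 5.751*t - (3.55*t + 3.03)*(10.08*t + 1.62) - 11.999)/(5.04*t^2 + 1.62*t - 3.38)^2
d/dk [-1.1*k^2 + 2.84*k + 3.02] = 2.84 - 2.2*k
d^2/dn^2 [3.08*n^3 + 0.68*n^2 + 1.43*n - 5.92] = 18.48*n + 1.36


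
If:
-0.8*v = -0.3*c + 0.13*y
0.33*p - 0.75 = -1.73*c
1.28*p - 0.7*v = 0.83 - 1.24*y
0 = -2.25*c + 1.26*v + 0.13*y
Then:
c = 0.05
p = 1.99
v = 0.23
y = -1.26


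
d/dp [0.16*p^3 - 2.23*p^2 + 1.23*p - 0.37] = 0.48*p^2 - 4.46*p + 1.23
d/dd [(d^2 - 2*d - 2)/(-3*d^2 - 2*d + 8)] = 4*(-2*d^2 + d - 5)/(9*d^4 + 12*d^3 - 44*d^2 - 32*d + 64)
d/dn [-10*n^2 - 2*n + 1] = -20*n - 2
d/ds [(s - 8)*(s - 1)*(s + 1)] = 3*s^2 - 16*s - 1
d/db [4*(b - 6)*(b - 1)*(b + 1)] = 12*b^2 - 48*b - 4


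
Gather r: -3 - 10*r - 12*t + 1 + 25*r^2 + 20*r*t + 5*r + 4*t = 25*r^2 + r*(20*t - 5) - 8*t - 2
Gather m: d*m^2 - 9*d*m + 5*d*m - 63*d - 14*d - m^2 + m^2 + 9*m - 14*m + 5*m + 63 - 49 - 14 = d*m^2 - 4*d*m - 77*d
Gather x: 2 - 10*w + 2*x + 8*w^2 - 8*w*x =8*w^2 - 10*w + x*(2 - 8*w) + 2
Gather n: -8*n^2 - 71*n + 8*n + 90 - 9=-8*n^2 - 63*n + 81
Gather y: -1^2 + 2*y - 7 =2*y - 8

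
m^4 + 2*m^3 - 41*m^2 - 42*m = m*(m - 6)*(m + 1)*(m + 7)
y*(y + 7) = y^2 + 7*y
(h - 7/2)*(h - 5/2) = h^2 - 6*h + 35/4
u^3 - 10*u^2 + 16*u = u*(u - 8)*(u - 2)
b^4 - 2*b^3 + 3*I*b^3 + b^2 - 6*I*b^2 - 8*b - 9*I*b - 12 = (b - 3)*(b + 4*I)*(-I*b - I)*(I*b + 1)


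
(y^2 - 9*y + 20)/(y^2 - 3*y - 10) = (y - 4)/(y + 2)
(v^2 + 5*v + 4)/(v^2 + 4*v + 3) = (v + 4)/(v + 3)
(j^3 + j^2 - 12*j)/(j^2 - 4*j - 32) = j*(j - 3)/(j - 8)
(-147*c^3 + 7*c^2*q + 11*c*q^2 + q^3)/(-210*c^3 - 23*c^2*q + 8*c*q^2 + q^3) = (-21*c^2 + 4*c*q + q^2)/(-30*c^2 + c*q + q^2)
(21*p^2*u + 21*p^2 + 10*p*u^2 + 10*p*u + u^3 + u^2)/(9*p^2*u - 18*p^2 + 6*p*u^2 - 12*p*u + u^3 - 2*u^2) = (7*p*u + 7*p + u^2 + u)/(3*p*u - 6*p + u^2 - 2*u)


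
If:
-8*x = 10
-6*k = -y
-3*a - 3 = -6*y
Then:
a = 2*y - 1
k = y/6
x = -5/4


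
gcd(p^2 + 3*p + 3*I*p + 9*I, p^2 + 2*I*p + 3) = p + 3*I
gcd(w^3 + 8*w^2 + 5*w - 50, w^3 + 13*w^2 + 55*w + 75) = w^2 + 10*w + 25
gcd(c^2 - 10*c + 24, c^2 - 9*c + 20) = c - 4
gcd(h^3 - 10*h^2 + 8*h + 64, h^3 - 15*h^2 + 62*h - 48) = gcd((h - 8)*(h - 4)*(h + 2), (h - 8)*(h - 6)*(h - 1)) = h - 8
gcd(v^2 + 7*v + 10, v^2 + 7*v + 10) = v^2 + 7*v + 10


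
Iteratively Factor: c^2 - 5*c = (c - 5)*(c)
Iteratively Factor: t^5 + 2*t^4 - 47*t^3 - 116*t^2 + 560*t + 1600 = (t + 4)*(t^4 - 2*t^3 - 39*t^2 + 40*t + 400) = (t + 4)^2*(t^3 - 6*t^2 - 15*t + 100) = (t - 5)*(t + 4)^2*(t^2 - t - 20) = (t - 5)*(t + 4)^3*(t - 5)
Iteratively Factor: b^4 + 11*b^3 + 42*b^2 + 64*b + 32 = (b + 1)*(b^3 + 10*b^2 + 32*b + 32) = (b + 1)*(b + 4)*(b^2 + 6*b + 8) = (b + 1)*(b + 4)^2*(b + 2)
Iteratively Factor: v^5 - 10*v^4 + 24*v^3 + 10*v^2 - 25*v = (v - 5)*(v^4 - 5*v^3 - v^2 + 5*v) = v*(v - 5)*(v^3 - 5*v^2 - v + 5) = v*(v - 5)*(v + 1)*(v^2 - 6*v + 5) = v*(v - 5)^2*(v + 1)*(v - 1)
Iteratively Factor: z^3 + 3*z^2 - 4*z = (z)*(z^2 + 3*z - 4) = z*(z + 4)*(z - 1)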